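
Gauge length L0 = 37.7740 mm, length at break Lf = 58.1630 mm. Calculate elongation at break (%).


Formula: Elongation = (Lf - L0) / L0 * 100
Substituting: Elongation = (58.1630 - 37.7740) / 37.7740 * 100
Result: 53.9763 %


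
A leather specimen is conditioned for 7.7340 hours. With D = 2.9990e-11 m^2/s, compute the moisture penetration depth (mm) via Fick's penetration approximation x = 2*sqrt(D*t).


t = 7.7340 hr * 3600 = 27842.4000 s
D * t = 2.9990e-11 * 27842.4000 = 8.3499e-07
x = 2 * sqrt(D*t) = 2 * sqrt(8.3499e-07) = 0.00182756 m = 1.8276 mm


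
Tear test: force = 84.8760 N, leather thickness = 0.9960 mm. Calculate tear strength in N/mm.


Formula: Tear strength = force / thickness
Substituting: Tear strength = 84.8760 / 0.9960
Result: 85.2169 N/mm


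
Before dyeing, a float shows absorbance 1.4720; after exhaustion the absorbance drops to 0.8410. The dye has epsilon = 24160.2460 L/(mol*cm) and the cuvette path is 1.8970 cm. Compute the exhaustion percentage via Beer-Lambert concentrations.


c_initial = A_i / (epsilon * l) = 1.4720 / (24160.2460 * 1.8970) = 3.2117e-05 mol/L
c_final = A_f / (epsilon * l) = 0.8410 / (24160.2460 * 1.8970) = 1.8350e-05 mol/L
Exhaustion = (c_initial - c_final) / c_initial * 100 = (3.2117e-05 - 1.8350e-05) / 3.2117e-05 * 100 = 42.8668 %


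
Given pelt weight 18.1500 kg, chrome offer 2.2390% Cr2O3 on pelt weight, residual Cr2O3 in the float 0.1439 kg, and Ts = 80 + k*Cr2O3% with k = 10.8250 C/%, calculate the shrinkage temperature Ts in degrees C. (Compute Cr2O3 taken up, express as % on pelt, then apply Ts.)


Offered = pelt * offer_pct / 100 = 18.1500 * 2.2390 / 100 = 0.4064 kg
Uptake = offered - residual = 0.4064 - 0.1439 = 0.2625 kg
Cr2O3% on pelt = uptake / pelt * 100 = 0.2625 / 18.1500 * 100 = 1.4462 %
Ts = 80 + k * Cr2O3% = 80 + 10.8250 * 1.4462 = 95.6547 C


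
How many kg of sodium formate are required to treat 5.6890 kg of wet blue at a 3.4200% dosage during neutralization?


Formula: Neutralizer = substrate * pct / 100
Substituting: Neutralizer = 5.6890 * 3.4200 / 100
Result: 0.1946 kg


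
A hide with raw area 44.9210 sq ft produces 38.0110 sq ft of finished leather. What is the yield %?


Formula: Yield = finished / raw * 100
Substituting: Yield = 38.0110 / 44.9210 * 100
Result: 84.6174 %


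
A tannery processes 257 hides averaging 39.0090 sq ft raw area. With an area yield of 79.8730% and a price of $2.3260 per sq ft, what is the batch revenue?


Raw_total = N * avg_area = 257 * 39.0090 = 10025.3130 sq ft
Finished = Raw_total * yield / 100 = 10025.3130 * 79.8730 / 100 = 8007.5183 sq ft
Value = Finished * price = 8007.5183 * 2.3260 = 18625.4875 $


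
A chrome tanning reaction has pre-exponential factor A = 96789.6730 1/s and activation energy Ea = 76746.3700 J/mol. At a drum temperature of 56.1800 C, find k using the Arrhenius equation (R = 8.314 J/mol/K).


T_K = T_C + 273.15 = 56.1800 + 273.15 = 329.3300 K
exponent = -Ea / (R * T_K) = -76746.3700 / (8.314 * 329.3300) = -28.0296
k = A * exp(exponent) = 96789.6730 * exp(-28.0296) = 6.4974e-08 1/s


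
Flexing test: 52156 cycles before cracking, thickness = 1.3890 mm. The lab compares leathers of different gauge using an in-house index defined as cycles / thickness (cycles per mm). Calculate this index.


Formula: Index = cycles / thickness
Substituting: Index = 52156 / 1.3890
Result: 37549.3161 cycles/mm


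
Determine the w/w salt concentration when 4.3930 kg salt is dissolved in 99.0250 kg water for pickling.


Formula: Conc = salt / (water + salt) * 100
Substituting: Conc = 4.3930 / (99.0250 + 4.3930) * 100
Result: 4.2478 %


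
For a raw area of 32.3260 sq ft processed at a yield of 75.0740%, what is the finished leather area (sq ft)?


Formula: finished = raw * yield / 100
Substituting: finished = 32.3260 * 75.0740 / 100
Result: 24.2684 sq ft


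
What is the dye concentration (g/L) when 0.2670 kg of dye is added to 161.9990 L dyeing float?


Formula: Conc = dye_mass(kg) / volume(L) * 1000
Substituting: Conc = 0.2670 / 161.9990 * 1000
Result: 1.6482 g/L


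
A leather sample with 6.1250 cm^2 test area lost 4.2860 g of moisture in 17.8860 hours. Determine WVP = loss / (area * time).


Formula: WVP = loss / (area * time)
Substituting: WVP = 4.2860 / (6.1250 * 17.8860)
Result: 0.0391231 g/(cm^2*hr)


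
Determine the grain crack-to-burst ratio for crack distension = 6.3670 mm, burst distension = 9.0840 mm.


Formula: Ratio = crack / burst
Substituting: Ratio = 6.3670 / 9.0840
Result: 0.7009


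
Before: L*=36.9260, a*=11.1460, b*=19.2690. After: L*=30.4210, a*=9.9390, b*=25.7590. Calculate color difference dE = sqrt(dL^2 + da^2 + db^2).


dL = -6.5050, da = -1.2070, db = 6.4900
dE = sqrt((-6.5050)^2 + (-1.2070)^2 + 6.4900^2) = 9.2678


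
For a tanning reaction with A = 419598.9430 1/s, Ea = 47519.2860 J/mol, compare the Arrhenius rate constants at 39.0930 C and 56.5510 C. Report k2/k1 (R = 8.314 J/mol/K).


T1 = 39.0930 + 273.15 = 312.2430 K; T2 = 56.5510 + 273.15 = 329.7010 K
k1 = A * exp(-Ea/(R*T1)) = 419598.9430 * exp(-47519.2860/(8.314*312.2430)) = 0.00471108 1/s
k2 = A * exp(-Ea/(R*T2)) = 419598.9430 * exp(-47519.2860/(8.314*329.7010)) = 0.0124184 1/s
k2/k1 = 0.0124184 / 0.00471108 = 2.6360


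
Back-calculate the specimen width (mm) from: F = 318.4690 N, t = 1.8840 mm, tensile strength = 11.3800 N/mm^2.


Formula: w = F / (TS * t)
Substituting: w = 318.4690 / (11.3800 * 1.8840)
Result: 14.8540 mm


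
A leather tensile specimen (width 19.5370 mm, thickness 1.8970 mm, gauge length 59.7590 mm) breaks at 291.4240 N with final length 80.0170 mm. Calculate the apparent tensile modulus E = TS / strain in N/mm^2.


TS = F / (w * t) = 291.4240 / (19.5370 * 1.8970) = 7.8632 N/mm^2
strain = (Lf - L0) / L0 = (80.0170 - 59.7590) / 59.7590 = 0.3390
E = TS / strain = 7.8632 / 0.3390 = 23.1957 N/mm^2


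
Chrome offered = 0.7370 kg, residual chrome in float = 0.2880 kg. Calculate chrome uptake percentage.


Formula: Uptake = (offered - residual) / offered * 100
Substituting: Uptake = (0.7370 - 0.2880) / 0.7370 * 100
Result: 60.9227 %


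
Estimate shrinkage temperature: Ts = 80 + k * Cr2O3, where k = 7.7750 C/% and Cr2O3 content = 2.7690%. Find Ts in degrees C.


Formula: Ts = 80 + k * Cr2O3
Substituting: Ts = 80 + 7.7750 * 2.7690
Result: 101.5290 C


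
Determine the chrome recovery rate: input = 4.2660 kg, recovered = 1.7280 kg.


Formula: Recovery = recovered / input * 100
Substituting: Recovery = 1.7280 / 4.2660 * 100
Result: 40.5063 %


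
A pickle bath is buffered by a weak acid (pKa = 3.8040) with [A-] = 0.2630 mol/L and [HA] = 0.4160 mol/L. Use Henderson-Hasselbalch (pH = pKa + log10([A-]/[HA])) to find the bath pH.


ratio = [A-] / [HA] = 0.2630 / 0.4160 = 0.6322
log10(ratio) = -0.1991
pH = pKa + log10(ratio) = 3.8040 - 0.1991 = 3.6049


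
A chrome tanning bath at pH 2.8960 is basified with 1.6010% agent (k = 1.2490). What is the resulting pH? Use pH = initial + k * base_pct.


Formula: pH_final = pH_initial + k * base_pct
Substituting: pH_final = 2.8960 + 1.2490 * 1.6010
Result: 4.8956


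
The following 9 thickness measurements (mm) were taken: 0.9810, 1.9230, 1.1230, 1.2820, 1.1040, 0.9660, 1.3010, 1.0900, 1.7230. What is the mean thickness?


Formula: Average = sum / n
Substituting: Average = 11.4930 / 9
Result: 1.2770 mm


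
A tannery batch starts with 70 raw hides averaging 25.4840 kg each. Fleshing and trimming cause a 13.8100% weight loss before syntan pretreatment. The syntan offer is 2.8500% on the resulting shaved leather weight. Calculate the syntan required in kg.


Total_raw = N * avg_wt = 70 * 25.4840 = 1783.8800 kg
Substrate = Total_raw * (1 - loss/100) = 1783.8800 * (1 - 13.8100/100) = 1537.5262 kg
Syntan = Substrate * pct / 100 = 1537.5262 * 2.8500 / 100 = 43.8195 kg


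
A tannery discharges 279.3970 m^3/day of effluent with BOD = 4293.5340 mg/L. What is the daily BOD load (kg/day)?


Formula: BOD_load = volume * conc / 1000
Substituting: BOD_load = 279.3970 * 4293.5340 / 1000
Result: 1199.6005 kg/day


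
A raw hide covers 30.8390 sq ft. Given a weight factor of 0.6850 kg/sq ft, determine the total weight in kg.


Formula: Weight = area * weight_per_sqft
Substituting: Weight = 30.8390 * 0.6850
Result: 21.1247 kg


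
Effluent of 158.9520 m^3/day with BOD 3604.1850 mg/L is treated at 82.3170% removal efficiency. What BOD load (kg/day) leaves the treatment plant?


Load_in = volume * conc / 1000 = 158.9520 * 3604.1850 / 1000 = 572.8924 kg/day
Removed = Load_in * eff / 100 = 572.8924 * 82.3170 / 100 = 471.5878 kg/day
Load_out = Load_in - Removed = 572.8924 - 471.5878 = 101.3046 kg/day


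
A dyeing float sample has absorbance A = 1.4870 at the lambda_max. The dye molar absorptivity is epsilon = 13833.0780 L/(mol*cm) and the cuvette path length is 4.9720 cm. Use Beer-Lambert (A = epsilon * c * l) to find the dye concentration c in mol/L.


Formula: c = A / (epsilon * l)
Substituting: c = 1.4870 / (13833.0780 * 4.9720)
Result: 2.1620e-05 mol/L


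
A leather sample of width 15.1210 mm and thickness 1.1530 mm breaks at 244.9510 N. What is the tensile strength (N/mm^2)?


Formula: TS = force / (width * thickness)
Substituting: TS = 244.9510 / (15.1210 * 1.1530)
Result: 14.0498 N/mm^2


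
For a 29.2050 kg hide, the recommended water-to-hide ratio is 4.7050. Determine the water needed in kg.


Formula: Water = hide_weight * ratio
Substituting: Water = 29.2050 * 4.7050
Result: 137.4095 kg


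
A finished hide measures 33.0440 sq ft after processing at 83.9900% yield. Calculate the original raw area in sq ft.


Formula: raw = finished * 100 / yield
Substituting: raw = 33.0440 * 100 / 83.9900
Result: 39.3428 sq ft


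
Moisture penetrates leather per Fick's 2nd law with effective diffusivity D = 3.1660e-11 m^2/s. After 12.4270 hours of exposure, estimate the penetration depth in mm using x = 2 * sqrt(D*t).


t = 12.4270 hr * 3600 = 44737.2000 s
D * t = 3.1660e-11 * 44737.2000 = 1.4164e-06
x = 2 * sqrt(D*t) = 2 * sqrt(1.4164e-06) = 0.00238024 m = 2.3802 mm


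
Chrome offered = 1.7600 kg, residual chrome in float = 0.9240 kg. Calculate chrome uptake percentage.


Formula: Uptake = (offered - residual) / offered * 100
Substituting: Uptake = (1.7600 - 0.9240) / 1.7600 * 100
Result: 47.5000 %


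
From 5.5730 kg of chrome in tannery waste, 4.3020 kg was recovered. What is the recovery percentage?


Formula: Recovery = recovered / input * 100
Substituting: Recovery = 4.3020 / 5.5730 * 100
Result: 77.1936 %


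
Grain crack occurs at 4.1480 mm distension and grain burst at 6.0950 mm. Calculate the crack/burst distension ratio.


Formula: Ratio = crack / burst
Substituting: Ratio = 4.1480 / 6.0950
Result: 0.6806


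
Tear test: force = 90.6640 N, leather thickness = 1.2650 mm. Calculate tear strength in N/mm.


Formula: Tear strength = force / thickness
Substituting: Tear strength = 90.6640 / 1.2650
Result: 71.6711 N/mm


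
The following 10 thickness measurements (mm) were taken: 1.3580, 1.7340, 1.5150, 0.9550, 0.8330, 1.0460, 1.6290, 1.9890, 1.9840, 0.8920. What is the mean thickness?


Formula: Average = sum / n
Substituting: Average = 13.9350 / 10
Result: 1.3935 mm


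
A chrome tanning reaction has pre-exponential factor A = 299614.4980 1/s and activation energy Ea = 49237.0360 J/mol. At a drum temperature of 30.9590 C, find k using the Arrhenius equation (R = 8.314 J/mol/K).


T_K = T_C + 273.15 = 30.9590 + 273.15 = 304.1090 K
exponent = -Ea / (R * T_K) = -49237.0360 / (8.314 * 304.1090) = -19.4739
k = A * exp(exponent) = 299614.4980 * exp(-19.4739) = 0.00104511 1/s


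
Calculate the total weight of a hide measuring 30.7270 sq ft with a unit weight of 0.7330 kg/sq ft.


Formula: Weight = area * weight_per_sqft
Substituting: Weight = 30.7270 * 0.7330
Result: 22.5229 kg


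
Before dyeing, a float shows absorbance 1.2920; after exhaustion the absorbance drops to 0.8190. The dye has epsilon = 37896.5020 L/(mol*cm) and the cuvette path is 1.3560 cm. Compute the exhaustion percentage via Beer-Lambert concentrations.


c_initial = A_i / (epsilon * l) = 1.2920 / (37896.5020 * 1.3560) = 2.5142e-05 mol/L
c_final = A_f / (epsilon * l) = 0.8190 / (37896.5020 * 1.3560) = 1.5938e-05 mol/L
Exhaustion = (c_initial - c_final) / c_initial * 100 = (2.5142e-05 - 1.5938e-05) / 2.5142e-05 * 100 = 36.6099 %


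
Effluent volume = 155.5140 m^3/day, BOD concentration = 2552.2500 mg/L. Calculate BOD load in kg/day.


Formula: BOD_load = volume * conc / 1000
Substituting: BOD_load = 155.5140 * 2552.2500 / 1000
Result: 396.9106 kg/day


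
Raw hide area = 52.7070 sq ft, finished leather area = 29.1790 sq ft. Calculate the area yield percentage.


Formula: Yield = finished / raw * 100
Substituting: Yield = 29.1790 / 52.7070 * 100
Result: 55.3608 %


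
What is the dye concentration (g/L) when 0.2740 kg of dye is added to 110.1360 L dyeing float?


Formula: Conc = dye_mass(kg) / volume(L) * 1000
Substituting: Conc = 0.2740 / 110.1360 * 1000
Result: 2.4878 g/L


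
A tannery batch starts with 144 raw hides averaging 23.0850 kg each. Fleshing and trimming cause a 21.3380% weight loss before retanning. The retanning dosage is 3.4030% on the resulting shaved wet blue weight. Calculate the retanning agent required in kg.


Total_raw = N * avg_wt = 144 * 23.0850 = 3324.2400 kg
Substrate = Total_raw * (1 - loss/100) = 3324.2400 * (1 - 21.3380/100) = 2614.9137 kg
Retan = Substrate * pct / 100 = 2614.9137 * 3.4030 / 100 = 88.9855 kg


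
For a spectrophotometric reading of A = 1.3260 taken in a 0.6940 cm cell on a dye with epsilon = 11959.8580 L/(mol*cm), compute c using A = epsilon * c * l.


Formula: c = A / (epsilon * l)
Substituting: c = 1.3260 / (11959.8580 * 0.6940)
Result: 1.5976e-04 mol/L


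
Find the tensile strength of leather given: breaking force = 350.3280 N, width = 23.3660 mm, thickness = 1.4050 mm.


Formula: TS = force / (width * thickness)
Substituting: TS = 350.3280 / (23.3660 * 1.4050)
Result: 10.6712 N/mm^2


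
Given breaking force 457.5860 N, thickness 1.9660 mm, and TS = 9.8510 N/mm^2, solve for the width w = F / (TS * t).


Formula: w = F / (TS * t)
Substituting: w = 457.5860 / (9.8510 * 1.9660)
Result: 23.6270 mm


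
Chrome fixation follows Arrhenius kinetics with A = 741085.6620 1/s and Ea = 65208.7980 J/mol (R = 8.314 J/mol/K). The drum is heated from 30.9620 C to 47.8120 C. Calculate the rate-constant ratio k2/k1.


T1 = 30.9620 + 273.15 = 304.1120 K; T2 = 47.8120 + 273.15 = 320.9620 K
k1 = A * exp(-Ea/(R*T1)) = 741085.6620 * exp(-65208.7980/(8.314*304.1120)) = 4.6679e-06 1/s
k2 = A * exp(-Ea/(R*T2)) = 741085.6620 * exp(-65208.7980/(8.314*320.9620)) = 1.8078e-05 1/s
k2/k1 = 1.8078e-05 / 4.6679e-06 = 3.8728


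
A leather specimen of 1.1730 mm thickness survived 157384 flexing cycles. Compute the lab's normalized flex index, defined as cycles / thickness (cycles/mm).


Formula: Index = cycles / thickness
Substituting: Index = 157384 / 1.1730
Result: 134172.2080 cycles/mm


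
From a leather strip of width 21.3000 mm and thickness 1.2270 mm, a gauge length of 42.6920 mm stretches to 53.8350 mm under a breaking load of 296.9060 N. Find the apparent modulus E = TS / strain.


TS = F / (w * t) = 296.9060 / (21.3000 * 1.2270) = 11.3604 N/mm^2
strain = (Lf - L0) / L0 = (53.8350 - 42.6920) / 42.6920 = 0.2610
E = TS / strain = 11.3604 / 0.2610 = 43.5250 N/mm^2


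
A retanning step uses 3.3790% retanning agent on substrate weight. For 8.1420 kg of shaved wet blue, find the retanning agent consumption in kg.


Formula: Retan = substrate * pct / 100
Substituting: Retan = 8.1420 * 3.3790 / 100
Result: 0.2751 kg


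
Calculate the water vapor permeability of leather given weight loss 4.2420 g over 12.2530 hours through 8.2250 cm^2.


Formula: WVP = loss / (area * time)
Substituting: WVP = 4.2420 / (8.2250 * 12.2530)
Result: 0.0420913 g/(cm^2*hr)


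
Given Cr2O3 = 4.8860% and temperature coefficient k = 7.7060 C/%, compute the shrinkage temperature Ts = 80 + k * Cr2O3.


Formula: Ts = 80 + k * Cr2O3
Substituting: Ts = 80 + 7.7060 * 4.8860
Result: 117.6515 C


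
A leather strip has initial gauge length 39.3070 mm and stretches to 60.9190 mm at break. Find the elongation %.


Formula: Elongation = (Lf - L0) / L0 * 100
Substituting: Elongation = (60.9190 - 39.3070) / 39.3070 * 100
Result: 54.9826 %


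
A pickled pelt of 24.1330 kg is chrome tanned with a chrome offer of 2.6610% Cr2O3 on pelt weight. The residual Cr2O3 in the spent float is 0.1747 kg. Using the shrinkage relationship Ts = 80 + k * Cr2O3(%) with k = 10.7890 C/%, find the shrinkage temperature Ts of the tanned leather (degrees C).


Offered = pelt * offer_pct / 100 = 24.1330 * 2.6610 / 100 = 0.6422 kg
Uptake = offered - residual = 0.6422 - 0.1747 = 0.4675 kg
Cr2O3% on pelt = uptake / pelt * 100 = 0.4675 / 24.1330 * 100 = 1.9371 %
Ts = 80 + k * Cr2O3% = 80 + 10.7890 * 1.9371 = 100.8993 C


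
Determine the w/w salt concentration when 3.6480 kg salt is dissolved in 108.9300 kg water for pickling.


Formula: Conc = salt / (water + salt) * 100
Substituting: Conc = 3.6480 / (108.9300 + 3.6480) * 100
Result: 3.2404 %


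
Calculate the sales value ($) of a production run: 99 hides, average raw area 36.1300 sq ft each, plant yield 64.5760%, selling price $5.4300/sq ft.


Raw_total = N * avg_area = 99 * 36.1300 = 3576.8700 sq ft
Finished = Raw_total * yield / 100 = 3576.8700 * 64.5760 / 100 = 2309.7996 sq ft
Value = Finished * price = 2309.7996 * 5.4300 = 12542.2117 $


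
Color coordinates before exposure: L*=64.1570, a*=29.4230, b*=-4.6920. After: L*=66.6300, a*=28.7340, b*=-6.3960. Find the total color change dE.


dL = 2.4730, da = -0.6890, db = -1.7040
dE = sqrt(2.4730^2 + (-0.6890)^2 + (-1.7040)^2) = 3.0812


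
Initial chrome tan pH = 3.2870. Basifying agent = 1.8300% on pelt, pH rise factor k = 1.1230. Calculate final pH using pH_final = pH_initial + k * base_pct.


Formula: pH_final = pH_initial + k * base_pct
Substituting: pH_final = 3.2870 + 1.1230 * 1.8300
Result: 5.3421


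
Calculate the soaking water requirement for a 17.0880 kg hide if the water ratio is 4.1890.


Formula: Water = hide_weight * ratio
Substituting: Water = 17.0880 * 4.1890
Result: 71.5816 kg


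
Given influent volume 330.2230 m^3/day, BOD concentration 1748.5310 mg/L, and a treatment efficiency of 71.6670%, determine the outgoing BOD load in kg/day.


Load_in = volume * conc / 1000 = 330.2230 * 1748.5310 / 1000 = 577.4052 kg/day
Removed = Load_in * eff / 100 = 577.4052 * 71.6670 / 100 = 413.8090 kg/day
Load_out = Load_in - Removed = 577.4052 - 413.8090 = 163.5962 kg/day


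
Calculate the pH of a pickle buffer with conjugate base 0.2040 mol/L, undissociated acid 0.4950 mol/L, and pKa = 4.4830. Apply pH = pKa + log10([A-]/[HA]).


ratio = [A-] / [HA] = 0.2040 / 0.4950 = 0.4121
log10(ratio) = -0.3850
pH = pKa + log10(ratio) = 4.4830 - 0.3850 = 4.0980


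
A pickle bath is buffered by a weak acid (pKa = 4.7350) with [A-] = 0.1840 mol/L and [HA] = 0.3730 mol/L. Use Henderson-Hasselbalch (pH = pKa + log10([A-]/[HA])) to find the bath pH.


ratio = [A-] / [HA] = 0.1840 / 0.3730 = 0.4933
log10(ratio) = -0.3069
pH = pKa + log10(ratio) = 4.7350 - 0.3069 = 4.4281


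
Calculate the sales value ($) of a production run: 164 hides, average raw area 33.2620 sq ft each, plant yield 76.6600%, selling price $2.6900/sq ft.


Raw_total = N * avg_area = 164 * 33.2620 = 5454.9680 sq ft
Finished = Raw_total * yield / 100 = 5454.9680 * 76.6600 / 100 = 4181.7785 sq ft
Value = Finished * price = 4181.7785 * 2.6900 = 11248.9841 $


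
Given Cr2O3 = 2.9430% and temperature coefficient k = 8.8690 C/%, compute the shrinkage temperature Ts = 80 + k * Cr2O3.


Formula: Ts = 80 + k * Cr2O3
Substituting: Ts = 80 + 8.8690 * 2.9430
Result: 106.1015 C


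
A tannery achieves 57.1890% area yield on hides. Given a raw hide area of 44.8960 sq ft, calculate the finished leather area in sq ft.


Formula: finished = raw * yield / 100
Substituting: finished = 44.8960 * 57.1890 / 100
Result: 25.6756 sq ft


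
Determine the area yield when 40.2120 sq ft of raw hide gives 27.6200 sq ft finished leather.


Formula: Yield = finished / raw * 100
Substituting: Yield = 27.6200 / 40.2120 * 100
Result: 68.6860 %


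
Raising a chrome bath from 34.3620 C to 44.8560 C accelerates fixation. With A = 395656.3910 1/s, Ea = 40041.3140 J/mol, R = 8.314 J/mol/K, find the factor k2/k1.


T1 = 34.3620 + 273.15 = 307.5120 K; T2 = 44.8560 + 273.15 = 318.0060 K
k1 = A * exp(-Ea/(R*T1)) = 395656.3910 * exp(-40041.3140/(8.314*307.5120)) = 0.0624554 1/s
k2 = A * exp(-Ea/(R*T2)) = 395656.3910 * exp(-40041.3140/(8.314*318.0060)) = 0.1047 1/s
k2/k1 = 0.1047 / 0.0624554 = 1.6767


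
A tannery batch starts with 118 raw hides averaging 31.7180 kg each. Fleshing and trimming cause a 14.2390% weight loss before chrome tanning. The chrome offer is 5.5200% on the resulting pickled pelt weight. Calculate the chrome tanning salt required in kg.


Total_raw = N * avg_wt = 118 * 31.7180 = 3742.7240 kg
Substrate = Total_raw * (1 - loss/100) = 3742.7240 * (1 - 14.2390/100) = 3209.7975 kg
Chrome = Substrate * pct / 100 = 3209.7975 * 5.5200 / 100 = 177.1808 kg


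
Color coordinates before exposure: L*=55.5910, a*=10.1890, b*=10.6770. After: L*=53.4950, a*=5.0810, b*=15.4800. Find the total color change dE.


dL = -2.0960, da = -5.1080, db = 4.8030
dE = sqrt((-2.0960)^2 + (-5.1080)^2 + 4.8030^2) = 7.3180


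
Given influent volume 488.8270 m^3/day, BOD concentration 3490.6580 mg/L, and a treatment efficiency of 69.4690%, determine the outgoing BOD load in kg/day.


Load_in = volume * conc / 1000 = 488.8270 * 3490.6580 / 1000 = 1706.3279 kg/day
Removed = Load_in * eff / 100 = 1706.3279 * 69.4690 / 100 = 1185.3689 kg/day
Load_out = Load_in - Removed = 1706.3279 - 1185.3689 = 520.9590 kg/day


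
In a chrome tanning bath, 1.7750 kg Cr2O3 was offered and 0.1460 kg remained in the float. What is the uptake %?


Formula: Uptake = (offered - residual) / offered * 100
Substituting: Uptake = (1.7750 - 0.1460) / 1.7750 * 100
Result: 91.7746 %


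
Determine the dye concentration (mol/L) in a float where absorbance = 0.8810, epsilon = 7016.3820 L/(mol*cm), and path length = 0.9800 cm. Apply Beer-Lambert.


Formula: c = A / (epsilon * l)
Substituting: c = 0.8810 / (7016.3820 * 0.9800)
Result: 1.2813e-04 mol/L


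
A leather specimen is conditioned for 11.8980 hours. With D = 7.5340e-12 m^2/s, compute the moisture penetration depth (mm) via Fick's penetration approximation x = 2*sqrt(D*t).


t = 11.8980 hr * 3600 = 42832.8000 s
D * t = 7.5340e-12 * 42832.8000 = 3.2270e-07
x = 2 * sqrt(D*t) = 2 * sqrt(3.2270e-07) = 0.00113614 m = 1.1361 mm


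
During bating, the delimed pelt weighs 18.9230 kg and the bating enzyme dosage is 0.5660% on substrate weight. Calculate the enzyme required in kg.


Formula: Enzyme = substrate * pct / 100
Substituting: Enzyme = 18.9230 * 0.5660 / 100
Result: 0.1071 kg


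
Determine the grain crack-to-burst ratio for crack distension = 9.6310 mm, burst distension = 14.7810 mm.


Formula: Ratio = crack / burst
Substituting: Ratio = 9.6310 / 14.7810
Result: 0.6516


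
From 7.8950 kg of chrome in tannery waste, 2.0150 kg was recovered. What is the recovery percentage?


Formula: Recovery = recovered / input * 100
Substituting: Recovery = 2.0150 / 7.8950 * 100
Result: 25.5225 %


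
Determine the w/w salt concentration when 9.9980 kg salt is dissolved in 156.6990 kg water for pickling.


Formula: Conc = salt / (water + salt) * 100
Substituting: Conc = 9.9980 / (156.6990 + 9.9980) * 100
Result: 5.9977 %


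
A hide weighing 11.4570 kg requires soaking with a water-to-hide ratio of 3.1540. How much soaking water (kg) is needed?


Formula: Water = hide_weight * ratio
Substituting: Water = 11.4570 * 3.1540
Result: 36.1354 kg


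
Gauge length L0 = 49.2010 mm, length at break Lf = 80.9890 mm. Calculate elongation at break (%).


Formula: Elongation = (Lf - L0) / L0 * 100
Substituting: Elongation = (80.9890 - 49.2010) / 49.2010 * 100
Result: 64.6084 %


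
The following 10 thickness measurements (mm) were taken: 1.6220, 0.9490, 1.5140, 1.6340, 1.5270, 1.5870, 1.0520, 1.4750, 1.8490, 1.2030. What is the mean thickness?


Formula: Average = sum / n
Substituting: Average = 14.4120 / 10
Result: 1.4412 mm


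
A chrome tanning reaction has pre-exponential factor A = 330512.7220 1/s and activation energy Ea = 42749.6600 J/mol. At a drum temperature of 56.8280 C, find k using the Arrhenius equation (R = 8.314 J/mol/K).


T_K = T_C + 273.15 = 56.8280 + 273.15 = 329.9780 K
exponent = -Ea / (R * T_K) = -42749.6600 / (8.314 * 329.9780) = -15.5825
k = A * exp(exponent) = 330512.7220 * exp(-15.5825) = 0.0564659 1/s


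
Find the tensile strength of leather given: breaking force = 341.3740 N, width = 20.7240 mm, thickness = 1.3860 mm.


Formula: TS = force / (width * thickness)
Substituting: TS = 341.3740 / (20.7240 * 1.3860)
Result: 11.8848 N/mm^2


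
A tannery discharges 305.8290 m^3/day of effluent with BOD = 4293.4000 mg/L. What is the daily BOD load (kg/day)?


Formula: BOD_load = volume * conc / 1000
Substituting: BOD_load = 305.8290 * 4293.4000 / 1000
Result: 1313.0462 kg/day


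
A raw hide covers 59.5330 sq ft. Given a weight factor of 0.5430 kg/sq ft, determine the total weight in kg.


Formula: Weight = area * weight_per_sqft
Substituting: Weight = 59.5330 * 0.5430
Result: 32.3264 kg


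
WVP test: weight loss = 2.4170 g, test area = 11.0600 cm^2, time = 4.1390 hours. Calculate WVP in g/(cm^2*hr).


Formula: WVP = loss / (area * time)
Substituting: WVP = 2.4170 / (11.0600 * 4.1390)
Result: 0.052799 g/(cm^2*hr)


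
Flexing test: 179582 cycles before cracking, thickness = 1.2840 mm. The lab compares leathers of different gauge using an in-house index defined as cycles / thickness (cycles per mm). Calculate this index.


Formula: Index = cycles / thickness
Substituting: Index = 179582 / 1.2840
Result: 139861.3707 cycles/mm


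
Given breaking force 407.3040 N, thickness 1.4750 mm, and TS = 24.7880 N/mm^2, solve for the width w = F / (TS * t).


Formula: w = F / (TS * t)
Substituting: w = 407.3040 / (24.7880 * 1.4750)
Result: 11.1400 mm


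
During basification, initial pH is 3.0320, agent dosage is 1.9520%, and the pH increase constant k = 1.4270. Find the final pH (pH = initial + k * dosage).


Formula: pH_final = pH_initial + k * base_pct
Substituting: pH_final = 3.0320 + 1.4270 * 1.9520
Result: 5.8175


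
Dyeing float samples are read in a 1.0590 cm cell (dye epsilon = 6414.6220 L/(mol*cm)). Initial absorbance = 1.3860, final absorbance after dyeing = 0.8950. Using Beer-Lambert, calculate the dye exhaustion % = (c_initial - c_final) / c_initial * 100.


c_initial = A_i / (epsilon * l) = 1.3860 / (6414.6220 * 1.0590) = 2.0403e-04 mol/L
c_final = A_f / (epsilon * l) = 0.8950 / (6414.6220 * 1.0590) = 1.3175e-04 mol/L
Exhaustion = (c_initial - c_final) / c_initial * 100 = (2.0403e-04 - 1.3175e-04) / 2.0403e-04 * 100 = 35.4257 %


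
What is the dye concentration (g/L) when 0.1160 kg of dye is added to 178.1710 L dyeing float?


Formula: Conc = dye_mass(kg) / volume(L) * 1000
Substituting: Conc = 0.1160 / 178.1710 * 1000
Result: 0.6511 g/L


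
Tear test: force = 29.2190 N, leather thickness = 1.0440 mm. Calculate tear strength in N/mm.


Formula: Tear strength = force / thickness
Substituting: Tear strength = 29.2190 / 1.0440
Result: 27.9875 N/mm


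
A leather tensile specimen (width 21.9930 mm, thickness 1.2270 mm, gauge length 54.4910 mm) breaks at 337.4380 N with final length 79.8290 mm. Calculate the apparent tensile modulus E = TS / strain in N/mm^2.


TS = F / (w * t) = 337.4380 / (21.9930 * 1.2270) = 12.5045 N/mm^2
strain = (Lf - L0) / L0 = (79.8290 - 54.4910) / 54.4910 = 0.4650
E = TS / strain = 12.5045 / 0.4650 = 26.8916 N/mm^2


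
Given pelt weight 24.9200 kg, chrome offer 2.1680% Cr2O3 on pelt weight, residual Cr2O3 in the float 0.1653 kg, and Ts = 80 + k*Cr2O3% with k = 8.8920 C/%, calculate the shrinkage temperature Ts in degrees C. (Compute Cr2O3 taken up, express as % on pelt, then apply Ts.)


Offered = pelt * offer_pct / 100 = 24.9200 * 2.1680 / 100 = 0.5403 kg
Uptake = offered - residual = 0.5403 - 0.1653 = 0.3750 kg
Cr2O3% on pelt = uptake / pelt * 100 = 0.3750 / 24.9200 * 100 = 1.5047 %
Ts = 80 + k * Cr2O3% = 80 + 8.8920 * 1.5047 = 93.3796 C


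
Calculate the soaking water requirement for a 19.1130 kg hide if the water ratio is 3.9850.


Formula: Water = hide_weight * ratio
Substituting: Water = 19.1130 * 3.9850
Result: 76.1653 kg


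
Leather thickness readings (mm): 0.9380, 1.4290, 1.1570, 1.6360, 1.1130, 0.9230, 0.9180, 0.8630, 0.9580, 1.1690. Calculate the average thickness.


Formula: Average = sum / n
Substituting: Average = 11.1040 / 10
Result: 1.1104 mm


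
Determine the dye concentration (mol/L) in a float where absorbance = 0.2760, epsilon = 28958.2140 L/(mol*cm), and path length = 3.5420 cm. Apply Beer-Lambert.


Formula: c = A / (epsilon * l)
Substituting: c = 0.2760 / (28958.2140 * 3.5420)
Result: 2.6908e-06 mol/L


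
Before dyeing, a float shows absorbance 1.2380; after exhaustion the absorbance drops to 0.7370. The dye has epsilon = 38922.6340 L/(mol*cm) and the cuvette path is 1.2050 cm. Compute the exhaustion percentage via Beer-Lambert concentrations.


c_initial = A_i / (epsilon * l) = 1.2380 / (38922.6340 * 1.2050) = 2.6396e-05 mol/L
c_final = A_f / (epsilon * l) = 0.7370 / (38922.6340 * 1.2050) = 1.5714e-05 mol/L
Exhaustion = (c_initial - c_final) / c_initial * 100 = (2.6396e-05 - 1.5714e-05) / 2.6396e-05 * 100 = 40.4685 %


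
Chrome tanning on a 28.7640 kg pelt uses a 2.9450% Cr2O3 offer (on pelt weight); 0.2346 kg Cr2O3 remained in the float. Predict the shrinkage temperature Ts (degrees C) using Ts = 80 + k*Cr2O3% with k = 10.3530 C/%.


Offered = pelt * offer_pct / 100 = 28.7640 * 2.9450 / 100 = 0.8471 kg
Uptake = offered - residual = 0.8471 - 0.2346 = 0.6125 kg
Cr2O3% on pelt = uptake / pelt * 100 = 0.6125 / 28.7640 * 100 = 2.1294 %
Ts = 80 + k * Cr2O3% = 80 + 10.3530 * 2.1294 = 102.0456 C


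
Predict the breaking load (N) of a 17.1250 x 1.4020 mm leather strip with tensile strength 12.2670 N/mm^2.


Formula: F = TS * w * t
Substituting: F = 12.2670 * 17.1250 * 1.4020
Result: 294.5215 N


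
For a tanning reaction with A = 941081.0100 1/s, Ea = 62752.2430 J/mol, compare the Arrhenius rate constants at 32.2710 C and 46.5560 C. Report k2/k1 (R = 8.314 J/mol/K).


T1 = 32.2710 + 273.15 = 305.4210 K; T2 = 46.5560 + 273.15 = 319.7060 K
k1 = A * exp(-Ea/(R*T1)) = 941081.0100 * exp(-62752.2430/(8.314*305.4210)) = 1.7419e-05 1/s
k2 = A * exp(-Ea/(R*T2)) = 941081.0100 * exp(-62752.2430/(8.314*319.7060)) = 5.2551e-05 1/s
k2/k1 = 5.2551e-05 / 1.7419e-05 = 3.0168


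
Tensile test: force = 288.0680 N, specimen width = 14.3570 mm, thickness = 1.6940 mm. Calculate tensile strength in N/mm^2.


Formula: TS = force / (width * thickness)
Substituting: TS = 288.0680 / (14.3570 * 1.6940)
Result: 11.8445 N/mm^2


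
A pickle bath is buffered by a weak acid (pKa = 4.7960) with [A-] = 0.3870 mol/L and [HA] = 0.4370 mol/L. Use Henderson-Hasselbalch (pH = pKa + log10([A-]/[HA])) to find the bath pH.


ratio = [A-] / [HA] = 0.3870 / 0.4370 = 0.8856
log10(ratio) = -0.0527705
pH = pKa + log10(ratio) = 4.7960 - 0.0527705 = 4.7432


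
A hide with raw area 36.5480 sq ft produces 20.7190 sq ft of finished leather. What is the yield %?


Formula: Yield = finished / raw * 100
Substituting: Yield = 20.7190 / 36.5480 * 100
Result: 56.6898 %


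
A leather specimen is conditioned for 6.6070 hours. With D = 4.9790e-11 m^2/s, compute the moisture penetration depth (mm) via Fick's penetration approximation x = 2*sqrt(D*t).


t = 6.6070 hr * 3600 = 23785.2000 s
D * t = 4.9790e-11 * 23785.2000 = 1.1843e-06
x = 2 * sqrt(D*t) = 2 * sqrt(1.1843e-06) = 0.00217648 m = 2.1765 mm


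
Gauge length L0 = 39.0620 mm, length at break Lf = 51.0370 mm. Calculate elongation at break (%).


Formula: Elongation = (Lf - L0) / L0 * 100
Substituting: Elongation = (51.0370 - 39.0620) / 39.0620 * 100
Result: 30.6564 %


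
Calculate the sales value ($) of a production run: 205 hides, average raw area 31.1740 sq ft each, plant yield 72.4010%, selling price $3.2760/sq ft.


Raw_total = N * avg_area = 205 * 31.1740 = 6390.6700 sq ft
Finished = Raw_total * yield / 100 = 6390.6700 * 72.4010 / 100 = 4626.9090 sq ft
Value = Finished * price = 4626.9090 * 3.2760 = 15157.7538 $


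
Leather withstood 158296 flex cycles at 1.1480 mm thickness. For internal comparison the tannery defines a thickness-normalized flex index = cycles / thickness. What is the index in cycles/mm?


Formula: Index = cycles / thickness
Substituting: Index = 158296 / 1.1480
Result: 137888.5017 cycles/mm


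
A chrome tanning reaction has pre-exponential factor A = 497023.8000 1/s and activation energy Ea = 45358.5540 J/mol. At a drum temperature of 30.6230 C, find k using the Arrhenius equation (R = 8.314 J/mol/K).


T_K = T_C + 273.15 = 30.6230 + 273.15 = 303.7730 K
exponent = -Ea / (R * T_K) = -45358.5540 / (8.314 * 303.7730) = -17.9597
k = A * exp(exponent) = 497023.8000 * exp(-17.9597) = 0.00788065 1/s


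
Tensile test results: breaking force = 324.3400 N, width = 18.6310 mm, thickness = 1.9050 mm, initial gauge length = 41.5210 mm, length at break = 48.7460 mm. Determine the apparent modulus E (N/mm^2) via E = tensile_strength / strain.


TS = F / (w * t) = 324.3400 / (18.6310 * 1.9050) = 9.1384 N/mm^2
strain = (Lf - L0) / L0 = (48.7460 - 41.5210) / 41.5210 = 0.1740
E = TS / strain = 9.1384 / 0.1740 = 52.5169 N/mm^2


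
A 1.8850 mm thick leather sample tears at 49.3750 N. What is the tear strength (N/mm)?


Formula: Tear strength = force / thickness
Substituting: Tear strength = 49.3750 / 1.8850
Result: 26.1936 N/mm


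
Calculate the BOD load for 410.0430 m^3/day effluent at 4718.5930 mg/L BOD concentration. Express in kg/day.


Formula: BOD_load = volume * conc / 1000
Substituting: BOD_load = 410.0430 * 4718.5930 / 1000
Result: 1934.8260 kg/day


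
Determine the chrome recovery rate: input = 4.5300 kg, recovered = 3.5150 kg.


Formula: Recovery = recovered / input * 100
Substituting: Recovery = 3.5150 / 4.5300 * 100
Result: 77.5938 %


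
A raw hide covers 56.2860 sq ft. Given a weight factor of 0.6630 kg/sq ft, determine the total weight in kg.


Formula: Weight = area * weight_per_sqft
Substituting: Weight = 56.2860 * 0.6630
Result: 37.3176 kg


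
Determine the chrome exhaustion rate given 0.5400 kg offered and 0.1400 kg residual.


Formula: Uptake = (offered - residual) / offered * 100
Substituting: Uptake = (0.5400 - 0.1400) / 0.5400 * 100
Result: 74.0741 %


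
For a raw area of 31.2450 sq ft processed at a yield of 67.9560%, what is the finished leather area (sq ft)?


Formula: finished = raw * yield / 100
Substituting: finished = 31.2450 * 67.9560 / 100
Result: 21.2329 sq ft


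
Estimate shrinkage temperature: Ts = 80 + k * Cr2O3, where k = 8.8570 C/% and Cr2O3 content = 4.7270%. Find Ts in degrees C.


Formula: Ts = 80 + k * Cr2O3
Substituting: Ts = 80 + 8.8570 * 4.7270
Result: 121.8670 C


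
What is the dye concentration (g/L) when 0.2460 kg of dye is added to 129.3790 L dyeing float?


Formula: Conc = dye_mass(kg) / volume(L) * 1000
Substituting: Conc = 0.2460 / 129.3790 * 1000
Result: 1.9014 g/L


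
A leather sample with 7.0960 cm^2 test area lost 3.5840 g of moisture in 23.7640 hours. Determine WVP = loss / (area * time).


Formula: WVP = loss / (area * time)
Substituting: WVP = 3.5840 / (7.0960 * 23.7640)
Result: 0.0212537 g/(cm^2*hr)


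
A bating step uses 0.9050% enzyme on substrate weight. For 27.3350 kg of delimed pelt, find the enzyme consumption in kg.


Formula: Enzyme = substrate * pct / 100
Substituting: Enzyme = 27.3350 * 0.9050 / 100
Result: 0.2474 kg


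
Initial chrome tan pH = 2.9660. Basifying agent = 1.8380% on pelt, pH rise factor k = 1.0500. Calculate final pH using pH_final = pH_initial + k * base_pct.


Formula: pH_final = pH_initial + k * base_pct
Substituting: pH_final = 2.9660 + 1.0500 * 1.8380
Result: 4.8959


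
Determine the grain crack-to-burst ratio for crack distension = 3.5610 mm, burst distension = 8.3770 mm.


Formula: Ratio = crack / burst
Substituting: Ratio = 3.5610 / 8.3770
Result: 0.4251


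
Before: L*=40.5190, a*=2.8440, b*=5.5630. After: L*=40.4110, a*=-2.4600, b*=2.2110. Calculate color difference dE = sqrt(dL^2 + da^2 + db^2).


dL = -0.1080, da = -5.3040, db = -3.3520
dE = sqrt((-0.1080)^2 + (-5.3040)^2 + (-3.3520)^2) = 6.2753


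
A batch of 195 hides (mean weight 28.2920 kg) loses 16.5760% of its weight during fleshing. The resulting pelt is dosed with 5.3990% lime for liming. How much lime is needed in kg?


Total_raw = N * avg_wt = 195 * 28.2920 = 5516.9400 kg
Substrate = Total_raw * (1 - loss/100) = 5516.9400 * (1 - 16.5760/100) = 4602.4520 kg
Lime = Substrate * pct / 100 = 4602.4520 * 5.3990 / 100 = 248.4864 kg


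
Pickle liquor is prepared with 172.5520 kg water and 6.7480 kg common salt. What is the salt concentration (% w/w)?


Formula: Conc = salt / (water + salt) * 100
Substituting: Conc = 6.7480 / (172.5520 + 6.7480) * 100
Result: 3.7635 %


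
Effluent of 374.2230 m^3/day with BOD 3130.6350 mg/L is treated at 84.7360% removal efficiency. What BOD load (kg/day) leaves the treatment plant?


Load_in = volume * conc / 1000 = 374.2230 * 3130.6350 / 1000 = 1171.5556 kg/day
Removed = Load_in * eff / 100 = 1171.5556 * 84.7360 / 100 = 992.7294 kg/day
Load_out = Load_in - Removed = 1171.5556 - 992.7294 = 178.8263 kg/day


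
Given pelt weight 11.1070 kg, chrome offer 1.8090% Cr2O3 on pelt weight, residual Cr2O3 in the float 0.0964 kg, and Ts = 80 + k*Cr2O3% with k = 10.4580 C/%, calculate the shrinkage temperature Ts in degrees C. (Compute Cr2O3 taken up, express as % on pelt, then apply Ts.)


Offered = pelt * offer_pct / 100 = 11.1070 * 1.8090 / 100 = 0.2009 kg
Uptake = offered - residual = 0.2009 - 0.0964 = 0.1045 kg
Cr2O3% on pelt = uptake / pelt * 100 = 0.1045 / 11.1070 * 100 = 0.9411 %
Ts = 80 + k * Cr2O3% = 80 + 10.4580 * 0.9411 = 89.8418 C


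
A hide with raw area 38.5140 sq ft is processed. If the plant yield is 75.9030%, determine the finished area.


Formula: finished = raw * yield / 100
Substituting: finished = 38.5140 * 75.9030 / 100
Result: 29.2333 sq ft


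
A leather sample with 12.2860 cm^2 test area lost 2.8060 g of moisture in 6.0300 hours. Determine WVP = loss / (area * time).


Formula: WVP = loss / (area * time)
Substituting: WVP = 2.8060 / (12.2860 * 6.0300)
Result: 0.0378756 g/(cm^2*hr)


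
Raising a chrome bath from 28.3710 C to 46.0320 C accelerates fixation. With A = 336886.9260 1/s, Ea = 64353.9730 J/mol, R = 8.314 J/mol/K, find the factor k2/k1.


T1 = 28.3710 + 273.15 = 301.5210 K; T2 = 46.0320 + 273.15 = 319.1820 K
k1 = A * exp(-Ea/(R*T1)) = 336886.9260 * exp(-64353.9730/(8.314*301.5210)) = 2.3910e-06 1/s
k2 = A * exp(-Ea/(R*T2)) = 336886.9260 * exp(-64353.9730/(8.314*319.1820)) = 9.8963e-06 1/s
k2/k1 = 9.8963e-06 / 2.3910e-06 = 4.1390


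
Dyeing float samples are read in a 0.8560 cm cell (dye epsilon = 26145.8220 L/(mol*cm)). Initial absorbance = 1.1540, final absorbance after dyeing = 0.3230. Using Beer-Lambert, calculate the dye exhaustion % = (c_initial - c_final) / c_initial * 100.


c_initial = A_i / (epsilon * l) = 1.1540 / (26145.8220 * 0.8560) = 5.1562e-05 mol/L
c_final = A_f / (epsilon * l) = 0.3230 / (26145.8220 * 0.8560) = 1.4432e-05 mol/L
Exhaustion = (c_initial - c_final) / c_initial * 100 = (5.1562e-05 - 1.4432e-05) / 5.1562e-05 * 100 = 72.0104 %
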